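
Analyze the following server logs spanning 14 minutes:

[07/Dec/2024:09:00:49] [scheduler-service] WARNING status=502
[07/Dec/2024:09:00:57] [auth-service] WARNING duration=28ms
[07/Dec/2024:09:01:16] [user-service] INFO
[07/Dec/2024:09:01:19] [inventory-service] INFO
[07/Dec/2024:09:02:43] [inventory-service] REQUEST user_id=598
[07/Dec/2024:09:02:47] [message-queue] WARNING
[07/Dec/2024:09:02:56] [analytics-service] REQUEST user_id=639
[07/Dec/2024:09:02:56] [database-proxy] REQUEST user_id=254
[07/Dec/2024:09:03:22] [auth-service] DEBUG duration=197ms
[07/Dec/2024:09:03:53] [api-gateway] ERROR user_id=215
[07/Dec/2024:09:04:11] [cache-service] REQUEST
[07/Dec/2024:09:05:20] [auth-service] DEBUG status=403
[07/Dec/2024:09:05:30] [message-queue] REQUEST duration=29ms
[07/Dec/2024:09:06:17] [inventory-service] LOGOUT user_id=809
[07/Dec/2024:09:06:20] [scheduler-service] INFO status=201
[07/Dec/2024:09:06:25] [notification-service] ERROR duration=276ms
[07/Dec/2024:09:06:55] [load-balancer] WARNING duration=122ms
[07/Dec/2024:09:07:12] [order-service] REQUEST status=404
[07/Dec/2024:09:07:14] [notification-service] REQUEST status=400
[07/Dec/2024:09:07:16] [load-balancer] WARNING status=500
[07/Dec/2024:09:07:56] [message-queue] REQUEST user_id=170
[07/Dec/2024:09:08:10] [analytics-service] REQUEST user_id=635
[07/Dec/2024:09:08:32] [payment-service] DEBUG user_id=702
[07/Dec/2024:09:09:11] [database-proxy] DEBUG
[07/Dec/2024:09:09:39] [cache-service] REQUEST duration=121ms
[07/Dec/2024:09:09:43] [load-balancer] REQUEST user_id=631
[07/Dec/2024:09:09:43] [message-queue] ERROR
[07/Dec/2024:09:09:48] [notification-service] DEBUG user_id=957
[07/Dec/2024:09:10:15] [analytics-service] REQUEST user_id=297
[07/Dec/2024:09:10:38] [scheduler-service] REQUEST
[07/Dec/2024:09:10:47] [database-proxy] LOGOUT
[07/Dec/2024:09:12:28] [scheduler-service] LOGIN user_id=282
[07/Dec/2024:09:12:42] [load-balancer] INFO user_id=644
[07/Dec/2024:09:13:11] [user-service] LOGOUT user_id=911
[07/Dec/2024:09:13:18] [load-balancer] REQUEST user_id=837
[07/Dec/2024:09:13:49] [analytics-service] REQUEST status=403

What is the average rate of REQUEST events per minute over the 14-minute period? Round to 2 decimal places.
1.07

To calculate the rate:

1. Count total REQUEST events: 15
2. Total time period: 14 minutes
3. Rate = 15 / 14 = 1.07 events per minute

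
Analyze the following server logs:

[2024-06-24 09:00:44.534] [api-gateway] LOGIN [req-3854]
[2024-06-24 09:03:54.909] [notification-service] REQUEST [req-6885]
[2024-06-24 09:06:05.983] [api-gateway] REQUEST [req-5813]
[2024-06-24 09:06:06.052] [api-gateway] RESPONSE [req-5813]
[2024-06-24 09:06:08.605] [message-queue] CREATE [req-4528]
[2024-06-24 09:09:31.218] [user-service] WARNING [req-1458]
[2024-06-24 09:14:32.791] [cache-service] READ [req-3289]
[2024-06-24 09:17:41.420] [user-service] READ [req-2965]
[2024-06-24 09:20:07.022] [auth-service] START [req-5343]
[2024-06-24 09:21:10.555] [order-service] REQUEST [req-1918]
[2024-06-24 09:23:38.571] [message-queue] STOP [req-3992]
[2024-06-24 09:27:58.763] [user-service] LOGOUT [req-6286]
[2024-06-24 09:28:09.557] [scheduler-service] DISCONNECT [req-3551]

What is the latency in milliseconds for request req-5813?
69

To calculate latency:

1. Find REQUEST with id req-5813: 2024-06-24 09:06:05.983
2. Find RESPONSE with id req-5813: 2024-06-24 09:06:06.052
3. Latency: 2024-06-24 09:06:06.052 - 2024-06-24 09:06:05.983 = 69ms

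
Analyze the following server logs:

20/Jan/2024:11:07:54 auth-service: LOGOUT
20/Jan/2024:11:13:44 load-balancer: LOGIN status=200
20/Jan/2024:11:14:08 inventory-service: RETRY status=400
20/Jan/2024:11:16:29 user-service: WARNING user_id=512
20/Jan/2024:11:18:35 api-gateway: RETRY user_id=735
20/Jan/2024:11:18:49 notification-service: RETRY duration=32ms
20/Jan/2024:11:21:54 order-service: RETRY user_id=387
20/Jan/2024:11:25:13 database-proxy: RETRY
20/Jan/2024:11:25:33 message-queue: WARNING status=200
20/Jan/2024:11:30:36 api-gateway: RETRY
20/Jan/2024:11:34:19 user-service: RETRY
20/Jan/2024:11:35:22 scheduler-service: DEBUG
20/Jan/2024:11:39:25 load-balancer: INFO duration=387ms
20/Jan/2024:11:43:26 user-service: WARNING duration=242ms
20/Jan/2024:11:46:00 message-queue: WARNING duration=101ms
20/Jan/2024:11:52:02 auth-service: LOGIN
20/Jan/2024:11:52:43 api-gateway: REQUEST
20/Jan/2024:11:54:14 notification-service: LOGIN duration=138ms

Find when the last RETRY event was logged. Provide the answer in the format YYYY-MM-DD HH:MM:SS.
2024-01-20 11:34:19

To find the last event:

1. Filter for all RETRY events
2. Sort by timestamp
3. Select the last one
4. Timestamp: 2024-01-20 11:34:19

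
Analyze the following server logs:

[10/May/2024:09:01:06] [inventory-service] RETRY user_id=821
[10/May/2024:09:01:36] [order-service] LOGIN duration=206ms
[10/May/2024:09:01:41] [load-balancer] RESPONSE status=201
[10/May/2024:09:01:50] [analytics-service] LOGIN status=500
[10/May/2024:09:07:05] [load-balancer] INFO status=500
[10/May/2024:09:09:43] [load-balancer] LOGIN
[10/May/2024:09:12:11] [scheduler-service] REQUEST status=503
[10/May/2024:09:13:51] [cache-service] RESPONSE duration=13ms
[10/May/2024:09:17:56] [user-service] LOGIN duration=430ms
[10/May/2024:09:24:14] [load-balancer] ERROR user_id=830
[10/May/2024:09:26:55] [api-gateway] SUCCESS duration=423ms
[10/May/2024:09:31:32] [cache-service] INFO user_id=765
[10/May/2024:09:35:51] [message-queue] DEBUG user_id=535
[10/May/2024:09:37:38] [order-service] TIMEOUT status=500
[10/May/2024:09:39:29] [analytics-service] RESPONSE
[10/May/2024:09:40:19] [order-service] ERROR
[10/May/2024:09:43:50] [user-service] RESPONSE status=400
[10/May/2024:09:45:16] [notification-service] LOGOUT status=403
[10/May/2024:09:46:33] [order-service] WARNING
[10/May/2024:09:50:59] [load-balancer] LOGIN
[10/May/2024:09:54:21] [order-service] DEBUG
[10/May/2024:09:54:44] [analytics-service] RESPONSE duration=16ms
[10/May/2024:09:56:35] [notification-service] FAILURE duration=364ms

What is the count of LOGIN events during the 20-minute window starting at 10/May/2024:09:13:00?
1

To count events in the time window:

1. Window boundaries: 10/May/2024:09:13:00 to 10/May/2024:09:33:00
2. Filter for LOGIN events within this window
3. Count matching events: 1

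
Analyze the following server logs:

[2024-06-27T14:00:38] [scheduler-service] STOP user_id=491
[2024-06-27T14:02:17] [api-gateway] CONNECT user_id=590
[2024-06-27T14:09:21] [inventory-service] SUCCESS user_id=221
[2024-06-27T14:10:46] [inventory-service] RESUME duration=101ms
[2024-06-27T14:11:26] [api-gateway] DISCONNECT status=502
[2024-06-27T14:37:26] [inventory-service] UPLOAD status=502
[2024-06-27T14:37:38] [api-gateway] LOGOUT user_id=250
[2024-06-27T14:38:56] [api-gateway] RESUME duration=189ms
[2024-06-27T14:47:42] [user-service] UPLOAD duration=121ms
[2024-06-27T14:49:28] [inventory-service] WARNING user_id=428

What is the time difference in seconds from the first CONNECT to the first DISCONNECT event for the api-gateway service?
549

To find the time between events:

1. Locate the first CONNECT event for api-gateway: 2024-06-27T14:02:17
2. Locate the first DISCONNECT event for api-gateway: 2024-06-27T14:11:26
3. Calculate the difference: 2024-06-27T14:11:26 - 2024-06-27T14:02:17 = 549 seconds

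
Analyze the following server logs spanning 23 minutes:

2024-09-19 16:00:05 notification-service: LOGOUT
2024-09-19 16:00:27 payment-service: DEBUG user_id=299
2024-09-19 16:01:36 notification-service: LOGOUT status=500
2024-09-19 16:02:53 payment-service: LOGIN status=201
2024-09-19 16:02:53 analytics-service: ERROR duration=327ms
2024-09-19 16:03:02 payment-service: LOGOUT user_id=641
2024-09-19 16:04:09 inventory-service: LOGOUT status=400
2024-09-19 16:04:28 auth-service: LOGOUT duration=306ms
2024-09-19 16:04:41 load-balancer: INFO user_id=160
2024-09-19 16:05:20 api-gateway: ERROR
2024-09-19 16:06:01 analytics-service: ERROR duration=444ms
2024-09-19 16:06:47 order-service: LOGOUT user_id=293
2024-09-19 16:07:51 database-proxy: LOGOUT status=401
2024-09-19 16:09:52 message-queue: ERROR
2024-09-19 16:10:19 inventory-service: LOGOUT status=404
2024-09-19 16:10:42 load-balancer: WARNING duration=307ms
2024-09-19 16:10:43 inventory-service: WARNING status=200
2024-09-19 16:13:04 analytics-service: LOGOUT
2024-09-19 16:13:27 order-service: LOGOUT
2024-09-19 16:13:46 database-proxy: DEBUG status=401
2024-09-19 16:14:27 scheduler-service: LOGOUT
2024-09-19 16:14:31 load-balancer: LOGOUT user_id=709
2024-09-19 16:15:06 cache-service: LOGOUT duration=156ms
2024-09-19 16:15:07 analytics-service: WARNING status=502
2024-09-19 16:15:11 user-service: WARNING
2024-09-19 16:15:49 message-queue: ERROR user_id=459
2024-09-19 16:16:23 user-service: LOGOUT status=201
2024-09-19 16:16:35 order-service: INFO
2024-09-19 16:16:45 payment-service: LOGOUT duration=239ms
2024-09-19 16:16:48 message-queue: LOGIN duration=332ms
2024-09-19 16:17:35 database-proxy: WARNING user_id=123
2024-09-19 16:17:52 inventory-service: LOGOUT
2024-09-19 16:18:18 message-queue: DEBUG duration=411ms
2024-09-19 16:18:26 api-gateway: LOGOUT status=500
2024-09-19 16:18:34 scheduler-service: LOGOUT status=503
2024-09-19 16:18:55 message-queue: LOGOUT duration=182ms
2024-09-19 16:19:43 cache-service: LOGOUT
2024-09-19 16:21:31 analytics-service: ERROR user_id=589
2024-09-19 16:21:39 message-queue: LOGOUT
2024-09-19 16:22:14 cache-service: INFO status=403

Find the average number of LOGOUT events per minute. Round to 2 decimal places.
0.91

To calculate the rate:

1. Count total LOGOUT events: 21
2. Total time period: 23 minutes
3. Rate = 21 / 23 = 0.91 events per minute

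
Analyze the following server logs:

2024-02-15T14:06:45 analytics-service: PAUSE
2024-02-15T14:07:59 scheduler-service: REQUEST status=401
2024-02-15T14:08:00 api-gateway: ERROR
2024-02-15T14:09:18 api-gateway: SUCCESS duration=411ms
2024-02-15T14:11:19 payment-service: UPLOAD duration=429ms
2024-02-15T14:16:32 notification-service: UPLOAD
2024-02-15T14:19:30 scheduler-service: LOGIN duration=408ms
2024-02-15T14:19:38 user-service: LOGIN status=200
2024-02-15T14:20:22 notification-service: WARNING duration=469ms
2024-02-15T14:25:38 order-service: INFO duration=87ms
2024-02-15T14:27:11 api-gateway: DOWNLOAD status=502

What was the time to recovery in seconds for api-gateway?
78

To calculate recovery time:

1. Find ERROR event for api-gateway: 2024-02-15T14:08:00
2. Find next SUCCESS event for api-gateway: 2024-02-15T14:09:18
3. Recovery time: 2024-02-15T14:09:18 - 2024-02-15T14:08:00 = 78 seconds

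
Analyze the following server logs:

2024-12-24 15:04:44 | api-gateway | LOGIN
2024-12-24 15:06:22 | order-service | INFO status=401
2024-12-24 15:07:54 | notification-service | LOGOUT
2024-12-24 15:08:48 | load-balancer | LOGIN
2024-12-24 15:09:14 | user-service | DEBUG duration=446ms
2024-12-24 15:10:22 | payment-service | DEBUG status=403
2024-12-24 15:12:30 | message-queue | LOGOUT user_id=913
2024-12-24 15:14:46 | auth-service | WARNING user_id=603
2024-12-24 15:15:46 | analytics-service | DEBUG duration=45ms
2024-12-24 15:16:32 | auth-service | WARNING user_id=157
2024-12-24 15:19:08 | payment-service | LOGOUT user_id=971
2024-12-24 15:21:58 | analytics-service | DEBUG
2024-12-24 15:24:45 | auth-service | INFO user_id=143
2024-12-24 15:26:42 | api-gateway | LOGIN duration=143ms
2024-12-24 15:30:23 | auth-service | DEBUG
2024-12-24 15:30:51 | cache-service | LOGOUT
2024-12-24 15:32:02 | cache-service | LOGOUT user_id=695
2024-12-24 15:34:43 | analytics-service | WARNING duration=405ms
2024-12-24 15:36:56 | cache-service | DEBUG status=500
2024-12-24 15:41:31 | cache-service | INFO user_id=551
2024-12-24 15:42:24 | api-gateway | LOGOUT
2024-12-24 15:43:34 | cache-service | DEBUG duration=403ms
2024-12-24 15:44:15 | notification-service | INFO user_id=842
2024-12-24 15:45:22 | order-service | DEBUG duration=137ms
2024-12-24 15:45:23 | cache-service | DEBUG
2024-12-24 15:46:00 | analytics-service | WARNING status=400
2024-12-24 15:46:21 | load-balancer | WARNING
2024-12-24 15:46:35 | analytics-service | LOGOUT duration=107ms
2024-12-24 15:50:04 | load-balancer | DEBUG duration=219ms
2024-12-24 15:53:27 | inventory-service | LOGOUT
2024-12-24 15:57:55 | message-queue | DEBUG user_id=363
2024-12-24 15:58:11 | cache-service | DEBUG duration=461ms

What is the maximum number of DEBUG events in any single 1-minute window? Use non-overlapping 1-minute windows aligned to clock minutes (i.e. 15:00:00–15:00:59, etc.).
2

To find the burst window:

1. Divide the log period into non-overlapping 1-minute windows starting at 15:00
2. Count DEBUG events in each window
3. Find the window with maximum count
4. Maximum events in a window: 2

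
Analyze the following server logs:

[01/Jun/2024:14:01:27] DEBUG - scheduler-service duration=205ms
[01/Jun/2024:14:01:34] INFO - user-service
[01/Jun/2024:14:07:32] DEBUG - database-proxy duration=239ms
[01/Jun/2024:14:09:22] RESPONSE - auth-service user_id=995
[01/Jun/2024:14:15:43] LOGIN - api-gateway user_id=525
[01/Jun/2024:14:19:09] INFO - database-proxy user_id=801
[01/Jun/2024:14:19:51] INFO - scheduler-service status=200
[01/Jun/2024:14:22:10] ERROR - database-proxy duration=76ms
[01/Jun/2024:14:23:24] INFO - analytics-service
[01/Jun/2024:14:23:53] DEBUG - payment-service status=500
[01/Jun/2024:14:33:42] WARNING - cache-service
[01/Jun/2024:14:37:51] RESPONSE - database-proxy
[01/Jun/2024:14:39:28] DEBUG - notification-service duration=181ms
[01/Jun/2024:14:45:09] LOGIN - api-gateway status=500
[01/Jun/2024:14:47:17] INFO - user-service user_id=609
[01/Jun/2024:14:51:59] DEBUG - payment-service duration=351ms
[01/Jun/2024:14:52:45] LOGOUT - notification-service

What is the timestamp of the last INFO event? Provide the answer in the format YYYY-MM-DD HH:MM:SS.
2024-06-01 14:47:17

To find the last event:

1. Filter for all INFO events
2. Sort by timestamp
3. Select the last one
4. Timestamp: 2024-06-01 14:47:17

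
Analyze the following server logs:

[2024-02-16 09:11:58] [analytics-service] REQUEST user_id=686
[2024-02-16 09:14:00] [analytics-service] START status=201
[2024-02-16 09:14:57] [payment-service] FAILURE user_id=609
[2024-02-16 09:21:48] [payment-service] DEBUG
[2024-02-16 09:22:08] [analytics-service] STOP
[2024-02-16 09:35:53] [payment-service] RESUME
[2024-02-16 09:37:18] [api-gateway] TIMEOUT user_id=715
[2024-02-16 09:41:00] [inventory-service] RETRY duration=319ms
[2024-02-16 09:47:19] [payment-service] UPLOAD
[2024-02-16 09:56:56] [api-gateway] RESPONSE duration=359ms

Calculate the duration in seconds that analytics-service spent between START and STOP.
488

To calculate state duration:

1. Find START event for analytics-service: 2024-02-16 09:14:00
2. Find STOP event for analytics-service: 2024-02-16 09:22:08
3. Calculate duration: 2024-02-16 09:22:08 - 2024-02-16 09:14:00 = 488 seconds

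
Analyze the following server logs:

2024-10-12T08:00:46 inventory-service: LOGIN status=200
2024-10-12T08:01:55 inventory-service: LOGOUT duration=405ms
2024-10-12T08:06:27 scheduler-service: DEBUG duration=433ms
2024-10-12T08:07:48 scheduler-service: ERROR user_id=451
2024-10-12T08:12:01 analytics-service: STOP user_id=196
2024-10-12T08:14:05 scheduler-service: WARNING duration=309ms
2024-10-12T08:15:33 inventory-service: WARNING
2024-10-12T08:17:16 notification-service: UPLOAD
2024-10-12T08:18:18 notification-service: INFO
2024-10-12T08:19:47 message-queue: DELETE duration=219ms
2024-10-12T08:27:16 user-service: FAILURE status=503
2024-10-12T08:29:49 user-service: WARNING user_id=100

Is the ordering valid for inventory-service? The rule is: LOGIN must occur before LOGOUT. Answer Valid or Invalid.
Valid

To validate ordering:

1. Required order: LOGIN → LOGOUT
2. Rule: LOGIN must occur before LOGOUT
3. Check actual order of events for inventory-service
4. Result: Valid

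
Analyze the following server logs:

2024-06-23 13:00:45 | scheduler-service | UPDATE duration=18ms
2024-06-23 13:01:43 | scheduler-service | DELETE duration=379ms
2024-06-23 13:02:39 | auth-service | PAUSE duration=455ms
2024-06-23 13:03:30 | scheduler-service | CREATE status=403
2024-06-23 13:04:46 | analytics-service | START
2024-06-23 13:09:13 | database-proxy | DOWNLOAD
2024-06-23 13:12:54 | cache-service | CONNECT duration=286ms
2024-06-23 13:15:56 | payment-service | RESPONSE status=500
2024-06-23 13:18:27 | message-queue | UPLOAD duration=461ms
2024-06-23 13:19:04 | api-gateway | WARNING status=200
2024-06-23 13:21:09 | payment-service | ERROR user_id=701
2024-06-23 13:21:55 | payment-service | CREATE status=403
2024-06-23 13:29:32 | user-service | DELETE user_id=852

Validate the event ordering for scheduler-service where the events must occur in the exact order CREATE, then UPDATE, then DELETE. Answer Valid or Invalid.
Invalid

To validate ordering:

1. Required order: CREATE → UPDATE → DELETE
2. Rule: the events must occur in the exact order CREATE, then UPDATE, then DELETE
3. Check actual order of events for scheduler-service
4. Result: Invalid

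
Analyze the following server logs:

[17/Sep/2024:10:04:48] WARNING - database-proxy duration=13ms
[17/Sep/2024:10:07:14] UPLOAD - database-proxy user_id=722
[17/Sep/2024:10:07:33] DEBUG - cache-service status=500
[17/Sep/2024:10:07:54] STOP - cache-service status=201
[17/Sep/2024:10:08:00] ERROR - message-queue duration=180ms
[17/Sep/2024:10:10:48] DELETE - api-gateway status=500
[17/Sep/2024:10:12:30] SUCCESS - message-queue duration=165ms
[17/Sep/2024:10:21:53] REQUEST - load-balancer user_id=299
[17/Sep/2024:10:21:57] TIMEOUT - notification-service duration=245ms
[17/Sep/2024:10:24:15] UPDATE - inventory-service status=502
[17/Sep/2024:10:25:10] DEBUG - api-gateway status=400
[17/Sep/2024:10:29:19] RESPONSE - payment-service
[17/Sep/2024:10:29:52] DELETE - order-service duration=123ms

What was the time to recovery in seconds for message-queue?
270

To calculate recovery time:

1. Find ERROR event for message-queue: 17/Sep/2024:10:08:00
2. Find next SUCCESS event for message-queue: 17/Sep/2024:10:12:30
3. Recovery time: 17/Sep/2024:10:12:30 - 17/Sep/2024:10:08:00 = 270 seconds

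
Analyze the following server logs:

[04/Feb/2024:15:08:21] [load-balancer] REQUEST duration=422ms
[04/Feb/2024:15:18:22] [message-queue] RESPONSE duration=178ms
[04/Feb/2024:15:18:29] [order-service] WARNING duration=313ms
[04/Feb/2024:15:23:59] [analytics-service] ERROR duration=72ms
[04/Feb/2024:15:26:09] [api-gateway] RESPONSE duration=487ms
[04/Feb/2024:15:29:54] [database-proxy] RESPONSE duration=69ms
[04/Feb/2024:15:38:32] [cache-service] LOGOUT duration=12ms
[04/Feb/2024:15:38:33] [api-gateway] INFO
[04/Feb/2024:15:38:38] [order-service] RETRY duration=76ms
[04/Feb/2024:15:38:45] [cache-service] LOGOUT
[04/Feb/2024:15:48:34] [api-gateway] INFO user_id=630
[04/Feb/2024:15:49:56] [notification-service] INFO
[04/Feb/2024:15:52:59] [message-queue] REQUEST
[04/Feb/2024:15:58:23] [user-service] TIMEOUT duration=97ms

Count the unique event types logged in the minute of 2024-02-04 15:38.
3

To count unique event types:

1. Filter events in the minute starting at 2024-02-04 15:38
2. Extract event types from matching entries
3. Count unique types: 3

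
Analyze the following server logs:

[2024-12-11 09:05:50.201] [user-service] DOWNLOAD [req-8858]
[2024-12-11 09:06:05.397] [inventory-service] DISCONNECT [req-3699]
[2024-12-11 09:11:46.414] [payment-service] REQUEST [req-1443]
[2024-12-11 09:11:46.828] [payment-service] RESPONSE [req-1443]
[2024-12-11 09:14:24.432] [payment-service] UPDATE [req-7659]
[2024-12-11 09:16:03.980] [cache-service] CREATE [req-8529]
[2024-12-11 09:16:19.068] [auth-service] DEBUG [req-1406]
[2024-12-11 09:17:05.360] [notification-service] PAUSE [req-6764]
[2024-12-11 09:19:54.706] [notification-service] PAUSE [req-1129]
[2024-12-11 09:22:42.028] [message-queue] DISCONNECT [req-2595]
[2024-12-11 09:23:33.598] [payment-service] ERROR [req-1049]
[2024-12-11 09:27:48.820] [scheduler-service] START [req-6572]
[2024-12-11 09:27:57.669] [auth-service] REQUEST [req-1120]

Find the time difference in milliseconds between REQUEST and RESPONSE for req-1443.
414

To calculate latency:

1. Find REQUEST with id req-1443: 2024-12-11 09:11:46.414
2. Find RESPONSE with id req-1443: 2024-12-11 09:11:46.828
3. Latency: 2024-12-11 09:11:46.828 - 2024-12-11 09:11:46.414 = 414ms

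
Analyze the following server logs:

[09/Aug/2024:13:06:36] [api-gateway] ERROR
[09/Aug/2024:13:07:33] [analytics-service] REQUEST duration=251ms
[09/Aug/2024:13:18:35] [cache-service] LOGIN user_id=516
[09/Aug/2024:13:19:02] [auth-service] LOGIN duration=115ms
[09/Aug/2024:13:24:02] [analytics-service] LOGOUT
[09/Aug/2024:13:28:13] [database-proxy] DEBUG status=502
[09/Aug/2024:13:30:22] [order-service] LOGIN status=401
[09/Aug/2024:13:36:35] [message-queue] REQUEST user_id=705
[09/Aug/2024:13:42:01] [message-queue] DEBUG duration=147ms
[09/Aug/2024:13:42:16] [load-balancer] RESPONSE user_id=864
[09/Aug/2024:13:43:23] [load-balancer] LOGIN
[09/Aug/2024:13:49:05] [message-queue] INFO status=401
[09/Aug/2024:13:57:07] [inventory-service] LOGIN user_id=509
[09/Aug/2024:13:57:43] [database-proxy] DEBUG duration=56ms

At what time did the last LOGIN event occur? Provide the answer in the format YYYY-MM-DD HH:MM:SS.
2024-08-09 13:57:07

To find the last event:

1. Filter for all LOGIN events
2. Sort by timestamp
3. Select the last one
4. Timestamp: 2024-08-09 13:57:07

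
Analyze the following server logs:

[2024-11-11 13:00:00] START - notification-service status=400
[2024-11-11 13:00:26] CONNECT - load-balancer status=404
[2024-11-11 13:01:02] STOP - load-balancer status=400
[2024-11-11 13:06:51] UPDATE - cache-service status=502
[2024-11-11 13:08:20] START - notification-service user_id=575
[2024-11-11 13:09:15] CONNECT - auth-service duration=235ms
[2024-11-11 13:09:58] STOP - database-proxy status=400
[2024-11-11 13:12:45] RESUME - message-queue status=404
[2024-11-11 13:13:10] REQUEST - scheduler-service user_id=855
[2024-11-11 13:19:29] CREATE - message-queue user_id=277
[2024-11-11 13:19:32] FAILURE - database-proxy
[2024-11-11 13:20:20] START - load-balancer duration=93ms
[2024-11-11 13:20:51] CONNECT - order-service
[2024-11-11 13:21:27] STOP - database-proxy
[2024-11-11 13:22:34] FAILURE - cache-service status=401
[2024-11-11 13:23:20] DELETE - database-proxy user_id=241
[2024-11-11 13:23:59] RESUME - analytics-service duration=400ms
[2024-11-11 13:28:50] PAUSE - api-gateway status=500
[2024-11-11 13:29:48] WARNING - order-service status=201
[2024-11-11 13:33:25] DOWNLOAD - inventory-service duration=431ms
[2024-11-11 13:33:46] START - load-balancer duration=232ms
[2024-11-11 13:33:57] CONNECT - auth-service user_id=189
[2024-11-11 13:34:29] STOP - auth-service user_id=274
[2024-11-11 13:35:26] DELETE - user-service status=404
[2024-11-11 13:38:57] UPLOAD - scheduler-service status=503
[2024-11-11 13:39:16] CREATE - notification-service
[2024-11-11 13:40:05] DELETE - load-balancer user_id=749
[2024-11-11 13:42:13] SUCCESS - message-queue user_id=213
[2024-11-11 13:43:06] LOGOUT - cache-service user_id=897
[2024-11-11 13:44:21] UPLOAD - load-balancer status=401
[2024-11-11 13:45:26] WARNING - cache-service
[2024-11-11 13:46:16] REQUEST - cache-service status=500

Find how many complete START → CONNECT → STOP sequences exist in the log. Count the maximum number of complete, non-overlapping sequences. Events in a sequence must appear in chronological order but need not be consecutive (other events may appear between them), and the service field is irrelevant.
4

To count sequences:

1. Look for pattern: START → CONNECT → STOP
2. Greedily scan the log in chronological order, matching each sequence element in turn (ignoring service)
3. Each time the full pattern completes, increment the count and restart matching from the next event
4. Complete non-overlapping sequences found: 4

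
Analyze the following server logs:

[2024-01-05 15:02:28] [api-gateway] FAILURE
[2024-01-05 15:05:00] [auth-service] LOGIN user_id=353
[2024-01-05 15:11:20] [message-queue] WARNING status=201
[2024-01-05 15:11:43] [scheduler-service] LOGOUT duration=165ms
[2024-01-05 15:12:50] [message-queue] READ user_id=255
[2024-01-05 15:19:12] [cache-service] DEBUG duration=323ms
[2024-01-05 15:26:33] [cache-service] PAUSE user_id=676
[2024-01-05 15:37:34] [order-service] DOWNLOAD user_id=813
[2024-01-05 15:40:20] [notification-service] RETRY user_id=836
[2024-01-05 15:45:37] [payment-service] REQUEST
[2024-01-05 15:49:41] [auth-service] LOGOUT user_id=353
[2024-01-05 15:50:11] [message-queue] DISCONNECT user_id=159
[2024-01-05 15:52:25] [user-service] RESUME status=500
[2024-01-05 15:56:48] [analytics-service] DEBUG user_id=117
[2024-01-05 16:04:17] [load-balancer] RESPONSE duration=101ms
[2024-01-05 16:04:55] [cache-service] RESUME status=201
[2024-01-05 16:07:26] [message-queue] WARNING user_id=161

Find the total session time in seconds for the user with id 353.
2681

To calculate session duration:

1. Find LOGIN event for user_id=353: 2024-01-05 15:05:00
2. Find LOGOUT event for user_id=353: 2024-01-05 15:49:41
3. Session duration: 2024-01-05 15:49:41 - 2024-01-05 15:05:00 = 2681 seconds (44 minutes)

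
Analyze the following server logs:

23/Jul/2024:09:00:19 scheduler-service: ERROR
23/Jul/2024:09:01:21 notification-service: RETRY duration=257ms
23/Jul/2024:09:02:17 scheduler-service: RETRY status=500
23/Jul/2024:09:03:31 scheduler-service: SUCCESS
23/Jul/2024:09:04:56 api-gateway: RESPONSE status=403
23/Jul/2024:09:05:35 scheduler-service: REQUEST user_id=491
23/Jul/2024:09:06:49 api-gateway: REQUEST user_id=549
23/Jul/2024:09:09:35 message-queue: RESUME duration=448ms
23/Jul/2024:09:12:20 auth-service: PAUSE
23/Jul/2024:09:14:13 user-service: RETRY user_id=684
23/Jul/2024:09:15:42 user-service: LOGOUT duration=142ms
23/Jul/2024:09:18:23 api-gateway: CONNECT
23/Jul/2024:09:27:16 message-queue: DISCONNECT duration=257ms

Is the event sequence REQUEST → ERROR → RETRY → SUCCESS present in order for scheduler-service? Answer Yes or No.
No

To verify sequence order:

1. Find all events in sequence REQUEST → ERROR → RETRY → SUCCESS for scheduler-service
2. Extract their timestamps
3. Check if timestamps are in ascending order
4. Result: No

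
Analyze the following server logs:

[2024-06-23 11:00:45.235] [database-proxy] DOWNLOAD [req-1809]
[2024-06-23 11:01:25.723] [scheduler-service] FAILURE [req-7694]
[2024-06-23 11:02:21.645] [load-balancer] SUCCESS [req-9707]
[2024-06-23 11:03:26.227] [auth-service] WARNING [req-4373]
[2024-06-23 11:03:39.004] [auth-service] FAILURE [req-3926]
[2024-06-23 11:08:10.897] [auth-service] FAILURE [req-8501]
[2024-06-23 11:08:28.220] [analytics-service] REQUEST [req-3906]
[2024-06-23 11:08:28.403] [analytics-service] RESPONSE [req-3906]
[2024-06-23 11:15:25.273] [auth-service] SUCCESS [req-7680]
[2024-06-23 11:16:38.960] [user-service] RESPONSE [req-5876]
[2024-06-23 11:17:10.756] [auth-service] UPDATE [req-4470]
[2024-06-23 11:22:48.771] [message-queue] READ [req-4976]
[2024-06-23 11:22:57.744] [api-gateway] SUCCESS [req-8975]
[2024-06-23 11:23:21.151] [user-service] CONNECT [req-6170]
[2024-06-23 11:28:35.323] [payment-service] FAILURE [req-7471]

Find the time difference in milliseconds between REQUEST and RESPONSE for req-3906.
183

To calculate latency:

1. Find REQUEST with id req-3906: 2024-06-23 11:08:28.220
2. Find RESPONSE with id req-3906: 2024-06-23 11:08:28.403
3. Latency: 2024-06-23 11:08:28.403 - 2024-06-23 11:08:28.220 = 183ms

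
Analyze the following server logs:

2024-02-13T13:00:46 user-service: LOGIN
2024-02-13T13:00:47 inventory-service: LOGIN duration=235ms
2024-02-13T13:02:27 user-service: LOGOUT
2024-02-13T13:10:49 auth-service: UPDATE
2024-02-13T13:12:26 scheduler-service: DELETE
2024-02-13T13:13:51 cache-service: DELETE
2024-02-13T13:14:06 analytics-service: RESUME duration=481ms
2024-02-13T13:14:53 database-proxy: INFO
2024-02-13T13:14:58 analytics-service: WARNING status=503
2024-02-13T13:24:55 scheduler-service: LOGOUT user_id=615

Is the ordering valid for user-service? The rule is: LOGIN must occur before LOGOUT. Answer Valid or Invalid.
Valid

To validate ordering:

1. Required order: LOGIN → LOGOUT
2. Rule: LOGIN must occur before LOGOUT
3. Check actual order of events for user-service
4. Result: Valid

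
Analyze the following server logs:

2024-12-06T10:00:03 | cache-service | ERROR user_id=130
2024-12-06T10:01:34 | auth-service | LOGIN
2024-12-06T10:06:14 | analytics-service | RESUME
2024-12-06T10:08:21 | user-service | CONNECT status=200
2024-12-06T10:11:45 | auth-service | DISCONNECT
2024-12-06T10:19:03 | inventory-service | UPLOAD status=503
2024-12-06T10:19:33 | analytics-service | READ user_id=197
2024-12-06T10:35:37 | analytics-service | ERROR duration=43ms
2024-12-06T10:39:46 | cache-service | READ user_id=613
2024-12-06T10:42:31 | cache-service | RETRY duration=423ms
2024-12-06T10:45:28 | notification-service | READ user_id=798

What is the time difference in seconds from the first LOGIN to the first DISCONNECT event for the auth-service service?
611

To find the time between events:

1. Locate the first LOGIN event for auth-service: 2024-12-06T10:01:34
2. Locate the first DISCONNECT event for auth-service: 2024-12-06T10:11:45
3. Calculate the difference: 2024-12-06T10:11:45 - 2024-12-06T10:01:34 = 611 seconds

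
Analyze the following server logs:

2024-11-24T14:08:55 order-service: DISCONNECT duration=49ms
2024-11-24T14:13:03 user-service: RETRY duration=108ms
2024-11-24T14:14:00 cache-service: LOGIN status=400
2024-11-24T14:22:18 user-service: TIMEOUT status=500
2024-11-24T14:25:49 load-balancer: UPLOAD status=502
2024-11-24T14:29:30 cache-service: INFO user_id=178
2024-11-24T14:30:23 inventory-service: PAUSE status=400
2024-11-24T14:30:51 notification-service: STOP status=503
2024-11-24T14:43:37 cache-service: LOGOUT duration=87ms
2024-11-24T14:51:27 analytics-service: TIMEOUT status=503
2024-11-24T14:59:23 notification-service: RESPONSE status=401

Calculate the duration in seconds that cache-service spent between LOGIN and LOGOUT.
1777

To calculate state duration:

1. Find LOGIN event for cache-service: 2024-11-24T14:14:00
2. Find LOGOUT event for cache-service: 2024-11-24T14:43:37
3. Calculate duration: 2024-11-24T14:43:37 - 2024-11-24T14:14:00 = 1777 seconds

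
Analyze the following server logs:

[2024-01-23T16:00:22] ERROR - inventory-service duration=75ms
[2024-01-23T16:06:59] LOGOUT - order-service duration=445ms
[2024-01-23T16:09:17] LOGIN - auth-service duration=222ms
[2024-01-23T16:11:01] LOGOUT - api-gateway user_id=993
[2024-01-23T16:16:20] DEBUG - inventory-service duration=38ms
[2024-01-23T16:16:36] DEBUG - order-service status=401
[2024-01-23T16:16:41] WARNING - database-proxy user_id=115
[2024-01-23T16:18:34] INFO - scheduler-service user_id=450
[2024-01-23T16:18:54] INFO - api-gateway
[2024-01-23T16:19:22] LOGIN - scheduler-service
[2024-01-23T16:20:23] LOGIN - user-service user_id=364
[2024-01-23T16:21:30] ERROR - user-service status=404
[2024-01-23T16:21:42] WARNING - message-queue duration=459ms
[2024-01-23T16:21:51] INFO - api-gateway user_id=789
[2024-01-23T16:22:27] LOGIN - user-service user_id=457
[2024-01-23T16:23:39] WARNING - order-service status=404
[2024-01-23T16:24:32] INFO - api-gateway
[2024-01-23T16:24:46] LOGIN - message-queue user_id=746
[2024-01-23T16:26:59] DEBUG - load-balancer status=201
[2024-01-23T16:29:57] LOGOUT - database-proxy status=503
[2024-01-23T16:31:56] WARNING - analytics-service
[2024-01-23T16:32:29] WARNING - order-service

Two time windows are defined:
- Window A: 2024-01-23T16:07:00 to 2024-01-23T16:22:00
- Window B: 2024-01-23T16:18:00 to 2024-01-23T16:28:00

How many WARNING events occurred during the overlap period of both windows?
1

To find overlap events:

1. Window A: 2024-01-23T16:07:00 to 2024-01-23T16:22:00
2. Window B: 2024-01-23T16:18:00 to 2024-01-23T16:28:00
3. Overlap period: 2024-01-23T16:18:00 to 2024-01-23T16:22:00
4. Count WARNING events in overlap: 1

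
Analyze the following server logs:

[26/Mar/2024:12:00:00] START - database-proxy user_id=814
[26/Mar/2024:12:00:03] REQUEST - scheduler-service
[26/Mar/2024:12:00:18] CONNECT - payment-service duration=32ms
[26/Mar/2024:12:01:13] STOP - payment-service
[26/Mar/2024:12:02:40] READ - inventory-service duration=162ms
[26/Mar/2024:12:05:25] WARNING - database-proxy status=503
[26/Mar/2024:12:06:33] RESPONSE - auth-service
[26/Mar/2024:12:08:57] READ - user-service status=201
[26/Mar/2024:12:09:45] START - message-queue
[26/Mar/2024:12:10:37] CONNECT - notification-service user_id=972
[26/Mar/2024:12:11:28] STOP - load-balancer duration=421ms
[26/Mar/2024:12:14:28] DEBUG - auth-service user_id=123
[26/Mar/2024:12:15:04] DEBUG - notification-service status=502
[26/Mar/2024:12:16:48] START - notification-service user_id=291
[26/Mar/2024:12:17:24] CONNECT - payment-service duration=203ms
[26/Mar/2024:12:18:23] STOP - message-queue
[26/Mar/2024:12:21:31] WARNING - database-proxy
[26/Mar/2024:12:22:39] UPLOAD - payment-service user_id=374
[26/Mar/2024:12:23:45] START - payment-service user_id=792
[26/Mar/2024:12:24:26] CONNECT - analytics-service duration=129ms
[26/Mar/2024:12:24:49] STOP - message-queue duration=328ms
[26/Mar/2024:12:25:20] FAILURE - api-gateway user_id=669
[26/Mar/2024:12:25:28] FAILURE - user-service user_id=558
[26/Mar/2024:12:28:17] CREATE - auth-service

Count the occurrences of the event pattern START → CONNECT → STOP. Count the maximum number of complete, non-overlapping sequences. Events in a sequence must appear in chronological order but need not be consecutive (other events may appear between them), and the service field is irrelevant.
4

To count sequences:

1. Look for pattern: START → CONNECT → STOP
2. Greedily scan the log in chronological order, matching each sequence element in turn (ignoring service)
3. Each time the full pattern completes, increment the count and restart matching from the next event
4. Complete non-overlapping sequences found: 4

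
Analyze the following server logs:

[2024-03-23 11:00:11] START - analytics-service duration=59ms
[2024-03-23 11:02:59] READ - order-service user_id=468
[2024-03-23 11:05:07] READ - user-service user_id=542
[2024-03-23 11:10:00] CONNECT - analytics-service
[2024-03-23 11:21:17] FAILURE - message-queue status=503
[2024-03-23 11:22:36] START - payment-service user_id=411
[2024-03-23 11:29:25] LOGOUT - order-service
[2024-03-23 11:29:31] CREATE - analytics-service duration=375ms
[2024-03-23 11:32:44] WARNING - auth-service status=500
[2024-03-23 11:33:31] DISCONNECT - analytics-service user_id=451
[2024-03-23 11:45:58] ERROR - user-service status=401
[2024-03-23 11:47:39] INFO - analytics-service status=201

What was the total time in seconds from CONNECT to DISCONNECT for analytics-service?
1411

To calculate state duration:

1. Find CONNECT event for analytics-service: 2024-03-23 11:10:00
2. Find DISCONNECT event for analytics-service: 2024-03-23 11:33:31
3. Calculate duration: 2024-03-23 11:33:31 - 2024-03-23 11:10:00 = 1411 seconds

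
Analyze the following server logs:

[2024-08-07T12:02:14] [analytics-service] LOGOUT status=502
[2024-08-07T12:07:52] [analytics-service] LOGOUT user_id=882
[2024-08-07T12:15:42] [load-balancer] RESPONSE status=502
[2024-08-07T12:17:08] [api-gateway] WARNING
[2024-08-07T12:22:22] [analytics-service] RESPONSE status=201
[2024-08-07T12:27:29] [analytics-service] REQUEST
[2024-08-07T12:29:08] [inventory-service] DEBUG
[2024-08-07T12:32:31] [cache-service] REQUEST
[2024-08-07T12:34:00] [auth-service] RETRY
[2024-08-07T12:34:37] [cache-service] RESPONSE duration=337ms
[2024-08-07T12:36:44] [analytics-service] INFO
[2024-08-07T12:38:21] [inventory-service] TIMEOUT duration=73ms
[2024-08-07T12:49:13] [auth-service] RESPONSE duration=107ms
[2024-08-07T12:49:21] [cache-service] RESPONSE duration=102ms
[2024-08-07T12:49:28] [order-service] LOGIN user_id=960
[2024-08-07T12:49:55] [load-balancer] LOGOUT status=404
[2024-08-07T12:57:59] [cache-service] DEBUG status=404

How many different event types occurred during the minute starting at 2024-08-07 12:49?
3

To count unique event types:

1. Filter events in the minute starting at 2024-08-07 12:49
2. Extract event types from matching entries
3. Count unique types: 3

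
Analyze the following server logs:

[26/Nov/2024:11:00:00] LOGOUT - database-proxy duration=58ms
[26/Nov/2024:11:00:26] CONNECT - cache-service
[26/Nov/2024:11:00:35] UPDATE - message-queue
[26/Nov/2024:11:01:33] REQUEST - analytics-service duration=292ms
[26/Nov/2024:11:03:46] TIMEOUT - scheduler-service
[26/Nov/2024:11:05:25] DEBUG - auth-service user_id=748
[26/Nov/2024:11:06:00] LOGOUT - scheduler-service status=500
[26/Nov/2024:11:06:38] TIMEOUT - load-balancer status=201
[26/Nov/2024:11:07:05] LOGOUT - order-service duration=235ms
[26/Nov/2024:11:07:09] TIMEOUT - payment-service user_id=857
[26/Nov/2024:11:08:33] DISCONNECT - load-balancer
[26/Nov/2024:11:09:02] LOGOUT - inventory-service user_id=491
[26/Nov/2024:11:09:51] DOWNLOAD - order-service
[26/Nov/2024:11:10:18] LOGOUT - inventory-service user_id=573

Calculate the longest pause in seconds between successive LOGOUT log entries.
360

To find the longest gap:

1. Extract all LOGOUT events in chronological order
2. Calculate time differences between consecutive events
3. Find the maximum difference
4. Longest gap: 360 seconds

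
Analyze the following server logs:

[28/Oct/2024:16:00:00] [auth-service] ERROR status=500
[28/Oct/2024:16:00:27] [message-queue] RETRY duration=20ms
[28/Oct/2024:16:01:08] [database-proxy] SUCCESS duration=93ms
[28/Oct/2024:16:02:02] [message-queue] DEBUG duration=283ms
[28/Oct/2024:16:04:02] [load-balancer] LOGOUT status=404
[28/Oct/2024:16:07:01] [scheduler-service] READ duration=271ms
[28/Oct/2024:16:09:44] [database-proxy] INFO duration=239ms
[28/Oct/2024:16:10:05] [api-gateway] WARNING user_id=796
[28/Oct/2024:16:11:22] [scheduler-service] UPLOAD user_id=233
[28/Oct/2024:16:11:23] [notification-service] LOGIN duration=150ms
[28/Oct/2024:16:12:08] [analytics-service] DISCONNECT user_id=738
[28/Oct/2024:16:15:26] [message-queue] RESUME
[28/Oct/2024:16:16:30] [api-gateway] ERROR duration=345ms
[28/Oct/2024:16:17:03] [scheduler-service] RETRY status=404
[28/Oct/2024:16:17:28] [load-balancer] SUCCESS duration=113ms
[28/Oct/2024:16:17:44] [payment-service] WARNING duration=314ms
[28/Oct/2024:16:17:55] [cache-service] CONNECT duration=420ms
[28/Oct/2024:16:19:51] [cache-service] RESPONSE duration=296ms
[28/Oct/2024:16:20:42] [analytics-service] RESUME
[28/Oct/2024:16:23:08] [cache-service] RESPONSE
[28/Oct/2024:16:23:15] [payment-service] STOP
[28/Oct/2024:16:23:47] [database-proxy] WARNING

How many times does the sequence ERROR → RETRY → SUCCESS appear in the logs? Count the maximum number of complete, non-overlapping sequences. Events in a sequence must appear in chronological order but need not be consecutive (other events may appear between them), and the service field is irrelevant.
2

To count sequences:

1. Look for pattern: ERROR → RETRY → SUCCESS
2. Greedily scan the log in chronological order, matching each sequence element in turn (ignoring service)
3. Each time the full pattern completes, increment the count and restart matching from the next event
4. Complete non-overlapping sequences found: 2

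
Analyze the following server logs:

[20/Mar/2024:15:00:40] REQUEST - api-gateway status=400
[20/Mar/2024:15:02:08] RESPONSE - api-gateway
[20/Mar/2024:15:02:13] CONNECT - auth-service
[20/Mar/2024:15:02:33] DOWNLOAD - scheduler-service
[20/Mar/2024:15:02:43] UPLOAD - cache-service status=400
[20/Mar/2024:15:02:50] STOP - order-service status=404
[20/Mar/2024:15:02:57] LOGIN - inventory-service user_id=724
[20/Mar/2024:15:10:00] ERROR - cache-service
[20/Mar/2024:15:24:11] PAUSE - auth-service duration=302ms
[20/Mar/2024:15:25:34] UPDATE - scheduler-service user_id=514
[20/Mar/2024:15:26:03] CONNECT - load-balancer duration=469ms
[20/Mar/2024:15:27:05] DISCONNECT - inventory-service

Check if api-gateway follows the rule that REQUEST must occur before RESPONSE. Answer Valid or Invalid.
Valid

To validate ordering:

1. Required order: REQUEST → RESPONSE
2. Rule: REQUEST must occur before RESPONSE
3. Check actual order of events for api-gateway
4. Result: Valid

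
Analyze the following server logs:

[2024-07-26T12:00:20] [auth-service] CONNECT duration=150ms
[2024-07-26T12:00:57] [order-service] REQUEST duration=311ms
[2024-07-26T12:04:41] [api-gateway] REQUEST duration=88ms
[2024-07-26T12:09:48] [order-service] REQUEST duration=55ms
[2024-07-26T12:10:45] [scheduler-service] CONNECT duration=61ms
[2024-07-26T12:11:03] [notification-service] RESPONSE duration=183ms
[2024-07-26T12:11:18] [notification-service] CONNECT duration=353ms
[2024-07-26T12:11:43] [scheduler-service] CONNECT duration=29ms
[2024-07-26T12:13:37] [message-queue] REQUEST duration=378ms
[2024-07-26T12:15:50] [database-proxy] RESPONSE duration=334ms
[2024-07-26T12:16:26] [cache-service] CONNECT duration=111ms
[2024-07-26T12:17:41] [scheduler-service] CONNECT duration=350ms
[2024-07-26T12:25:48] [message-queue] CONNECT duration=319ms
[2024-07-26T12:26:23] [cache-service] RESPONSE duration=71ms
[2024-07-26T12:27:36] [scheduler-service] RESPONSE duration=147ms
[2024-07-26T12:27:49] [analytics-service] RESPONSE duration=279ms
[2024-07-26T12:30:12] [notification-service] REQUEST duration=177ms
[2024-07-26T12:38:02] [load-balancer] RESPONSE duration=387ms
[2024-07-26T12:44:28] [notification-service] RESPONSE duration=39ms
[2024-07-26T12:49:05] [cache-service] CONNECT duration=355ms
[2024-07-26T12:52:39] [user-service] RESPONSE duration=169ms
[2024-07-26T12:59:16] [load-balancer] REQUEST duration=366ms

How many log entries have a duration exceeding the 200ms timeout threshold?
10

To count timeouts:

1. Threshold: 200ms
2. Extract duration from each log entry
3. Count entries where duration > 200
4. Timeout count: 10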